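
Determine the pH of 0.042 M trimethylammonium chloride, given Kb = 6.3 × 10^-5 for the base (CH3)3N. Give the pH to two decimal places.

(CH3)3NH+ is the conjugate acid of the weak base (CH3)3N.
Ka = Kw/Kb = 1.0×10^-14 / 6.3 × 10^-5 = 1.59 × 10^-10
From the ICE table, Ka = [H+]²/(0.042 − [H+]) = 1.59 × 10^-10.
Assume [H+] ≪ 0.042: [H+] ≈ √(1.59 × 10^-10 × 0.042) = 2.58 × 10^-6 M
pH = −log(2.58 × 10^-6) = 5.59

pH = 5.59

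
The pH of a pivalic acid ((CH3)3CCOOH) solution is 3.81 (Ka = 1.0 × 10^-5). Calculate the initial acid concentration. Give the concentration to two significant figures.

[H+] = 10^(-3.81) = 1.55 × 10^-4 M = x
Ka = x²/(C₀ − x) ⇒ C₀ = x + x²/Ka
C₀ = 1.55 × 10^-4 + (1.55 × 10^-4)²/(1.0 × 10^-5) = 2.56 × 10^-3 M

C₀ = 2.6 × 10^-3 M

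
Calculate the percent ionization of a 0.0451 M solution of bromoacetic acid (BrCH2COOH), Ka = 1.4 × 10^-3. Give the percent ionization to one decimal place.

BrCH2COOH ⇌ BrCH2COO- + H+; let x = [H+] at equilibrium.
Ka = x²/(C₀ − x); solving the quadratic gives x = 7.28 × 10^-3 M.
Fraction ionized = 7.28 × 10^-3 / 0.0451 = 0.1614 → 16.1%

16.1%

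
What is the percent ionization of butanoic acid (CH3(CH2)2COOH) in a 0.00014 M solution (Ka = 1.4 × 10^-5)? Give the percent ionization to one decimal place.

27.0%

CH3(CH2)2COOH ⇌ CH3(CH2)2COO- + H+; let x = [H+] at equilibrium.
Solve x² + 1.4e-05x − 1.96e-09 = 0 → x = 3.78 × 10^-5 M
% ionization = x/C₀ × 100% = 3.78 × 10^-5/0.00014 × 100% = 27.0%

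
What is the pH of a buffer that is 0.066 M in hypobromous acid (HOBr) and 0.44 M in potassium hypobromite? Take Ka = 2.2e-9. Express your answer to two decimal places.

pKa = −log(2.2 × 10^-9) = 8.658
Henderson–Hasselbalch: pH = pKa + log([OBr-]/[HOBr]) = 8.658 + log(0.44/0.066)
pH = 8.658 + (+0.824) = 9.48

pH = 9.48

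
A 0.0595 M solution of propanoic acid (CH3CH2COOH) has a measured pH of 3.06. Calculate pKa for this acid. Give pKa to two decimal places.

pKa = 4.89

[H+] = 10^(-3.06) = 8.71 × 10^-4 M
At equilibrium [HA] = 0.0595 − 8.71 × 10^-4 = 5.86 × 10^-2 M
Ka = [H+][A-]/[HA] = (8.71 × 10^-4)² / 5.86 × 10^-2 = 1.29 × 10^-5
pKa = -log(1.29 × 10^-5) = 4.89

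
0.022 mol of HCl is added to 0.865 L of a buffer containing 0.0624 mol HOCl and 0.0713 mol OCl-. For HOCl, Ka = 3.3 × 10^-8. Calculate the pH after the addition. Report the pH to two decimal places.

pH = 7.25

After neutralization: n(HOCl) = 0.0844 mol, n(OCl-) = 0.0493 mol.
pKa = −log(3.3 × 10^-8) = 7.481
pH = pKa + log([A⁻]/[HA]) = 7.481 + log(0.0493/0.0844) = 7.481 -0.233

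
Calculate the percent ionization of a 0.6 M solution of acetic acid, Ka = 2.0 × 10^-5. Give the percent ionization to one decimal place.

0.6%

CH3COOH ⇌ CH3COO- + H+; let x = [H+] at equilibrium.
x ≈ √(Ka·C₀) = √(2.0 × 10^-5 × 0.6) = 3.46 × 10^-3 M
% ionization = x/C₀ × 100% = 3.46 × 10^-3/0.6 × 100% = 0.6%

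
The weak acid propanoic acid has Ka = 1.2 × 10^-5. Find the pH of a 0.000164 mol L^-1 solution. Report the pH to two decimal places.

CH3CH2COOH ⇌ CH3CH2COO- + H+
From the ICE table, Ka = [H+]²/(0.000164 − [H+]) = 1.2 × 10^-5.
[H+] is not negligible relative to C₀; solve [H+]² + 1.2e-05·[H+] − 1.97e-09 = 0.
[H+] = (−Ka + √(Ka² + 4·Ka·C₀))/2 = 3.88 × 10^-5 M
pH = −log(3.88 × 10^-5) = 4.41

pH = 4.41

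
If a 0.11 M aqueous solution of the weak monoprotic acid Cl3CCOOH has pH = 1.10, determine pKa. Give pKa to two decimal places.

[H+] = 10^(-1.10) = 7.94 × 10^-2 M
At equilibrium [HA] = 0.11 − 7.94 × 10^-2 = 3.06 × 10^-2 M
Ka = [H+][A-]/[HA] = (7.94 × 10^-2)² / 3.06 × 10^-2 = 2.06 × 10^-1
pKa = -log(2.06 × 10^-1) = 0.69

pKa = 0.69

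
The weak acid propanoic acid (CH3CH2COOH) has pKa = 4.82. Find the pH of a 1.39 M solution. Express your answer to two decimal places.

CH3CH2COOH ⇌ CH3CH2COO- + H+
Ka = 10^(−4.82) = 1.51 × 10^-5
Ka = [H+]²/(1.39 − [H+]) = 1.51 × 10^-5
Since Ka ≪ C₀, [H+] ≈ √(Ka·C₀) = 4.58 × 10^-3 M.
Check: 0.33% ionized — well under 5%, approximation valid.
pH = −log(4.58 × 10^-3) = 2.34

pH = 2.34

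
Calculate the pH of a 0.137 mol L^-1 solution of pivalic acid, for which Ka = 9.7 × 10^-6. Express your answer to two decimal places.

pH = 2.94

(CH3)3CCOOH ⇌ (CH3)3CCOO- + H+
Let x = [H+] at equilibrium. Ka = x²/(0.137 − x).
Since Ka ≪ C₀, x ≈ √(Ka·C₀) = 1.15 × 10^-3 M.
(x/C₀ = 0.84% < 5%, so the approximation holds.)
pH = −log[H+] = −log(1.15 × 10^-3) = 2.94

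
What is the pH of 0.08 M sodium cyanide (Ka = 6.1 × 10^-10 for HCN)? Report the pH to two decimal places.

pH = 11.06

CN- is the conjugate base of the weak acid HCN.
Kb = Kw/Ka = 1.0×10^-14 / 6.1 × 10^-10 = 1.64 × 10^-5
Let x = [OH-] at equilibrium. Kb = x²/(0.08 − x).
Neglecting x in the denominator: x = √(1.64 × 10^-5 × 0.08) = 1.15 × 10^-3 M
(x/C₀ = 1.4% < 5%, so the approximation holds.)
pOH = 2.94, so pH = 14.00 − pOH = 11.06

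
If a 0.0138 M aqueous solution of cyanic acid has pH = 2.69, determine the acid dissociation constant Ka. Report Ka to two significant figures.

Ka = 3.5 × 10^-4

[H+] = 10^(-2.69) = 2.04 × 10^-3 M
At equilibrium [HA] = 0.0138 − 2.04 × 10^-3 = 1.18 × 10^-2 M
Ka = [H+][A-]/[HA] = (2.04 × 10^-3)² / 1.18 × 10^-2 = 3.5 × 10^-4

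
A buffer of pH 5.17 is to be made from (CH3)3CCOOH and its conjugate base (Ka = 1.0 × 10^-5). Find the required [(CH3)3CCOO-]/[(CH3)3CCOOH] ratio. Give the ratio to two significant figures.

ratio = 1.5

pKa = -log(1.0 × 10^-5) = 5.000
pH = pKa + log(r) ⇒ log(r) = 5.17 − 5.000 = +0.170
r = [(CH3)3CCOO-]/[(CH3)3CCOOH] = 10^(+0.170) = 1.48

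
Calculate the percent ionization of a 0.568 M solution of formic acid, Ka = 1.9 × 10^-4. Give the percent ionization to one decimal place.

1.8%

HCOOH ⇌ HCOO- + H+; let x = [H+] at equilibrium.
x ≈ √(Ka·C₀) = √(1.9 × 10^-4 × 0.568) = 1.04 × 10^-2 M
% ionization = x/C₀ × 100% = 1.04 × 10^-2/0.568 × 100% = 1.8%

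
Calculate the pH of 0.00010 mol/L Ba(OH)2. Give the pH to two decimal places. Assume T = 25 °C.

Ba(OH)2 is a strong base (each formula unit releases 2 OH-); [OH-] = 0.0002 M.
pOH = -log(0.0002) = 3.70
pH = 14.00 - 3.70 = 10.30

pH = 10.30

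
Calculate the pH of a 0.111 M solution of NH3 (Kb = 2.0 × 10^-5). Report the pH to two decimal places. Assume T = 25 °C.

pH = 11.17

NH3 + H2O ⇌ NH4+ + OH-
Kb = [OH-]²/(0.111 − [OH-]) = 2.0 × 10^-5
Assume [OH-] ≪ 0.111: [OH-] ≈ √(2.0 × 10^-5 × 0.111) = 1.49 × 10^-3 M
pOH = −log(1.49 × 10^-3) = 2.83; pH = 14.00 − 2.83 = 11.17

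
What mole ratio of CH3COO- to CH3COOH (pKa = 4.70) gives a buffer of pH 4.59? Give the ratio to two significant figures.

ratio = 0.78

pH = pKa + log(r) ⇒ log(r) = 4.59 − 4.70 = -0.11
r = [CH3COO-]/[CH3COOH] = 10^(-0.11) = 0.776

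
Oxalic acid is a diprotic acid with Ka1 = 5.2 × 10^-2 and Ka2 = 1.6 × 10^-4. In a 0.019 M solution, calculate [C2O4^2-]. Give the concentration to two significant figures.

First ionization gives [H+] ≈ [HC2O4-] = 1.48 × 10^-2 M.
Second step: Ka2 = [H+][C2O4^2-]/[HC2O4-] ≈ [C2O4^2-] (since [H+] ≈ [HC2O4-]).
So [C2O4^2-] ≈ Ka2.

1.6 × 10^-4 M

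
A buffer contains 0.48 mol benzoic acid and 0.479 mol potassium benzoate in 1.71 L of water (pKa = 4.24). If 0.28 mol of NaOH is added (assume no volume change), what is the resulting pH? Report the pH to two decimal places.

OH- converts C6H5COOH to C6H5COO-: C6H5COOH → 0.2 mol, C6H5COO- → 0.759 mol.
pH = pKa + log(n_C6H5COO-/n_C6H5COOH) = 4.24 + log(0.759/0.2) = 4.24 + (+0.579)

pH = 4.82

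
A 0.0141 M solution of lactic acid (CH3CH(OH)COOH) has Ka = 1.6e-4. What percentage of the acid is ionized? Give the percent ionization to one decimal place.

CH3CH(OH)COOH ⇌ CH3CH(OH)COO- + H+; let x = [H+] at equilibrium.
Ka = x²/(C₀ − x); solving the quadratic gives x = 1.42 × 10^-3 M.
Fraction ionized = 1.42 × 10^-3 / 0.0141 = 0.1007 → 10.1%

10.1%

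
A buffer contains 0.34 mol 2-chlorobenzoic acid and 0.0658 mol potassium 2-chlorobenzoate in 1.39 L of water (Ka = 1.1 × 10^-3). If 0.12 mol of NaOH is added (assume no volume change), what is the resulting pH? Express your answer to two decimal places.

After neutralization: n(ClC6H4COOH) = 0.22 mol, n(ClC6H4COO-) = 0.186 mol.
pKa = −log(1.1 × 10^-3) = 2.959
Henderson–Hasselbalch with mole ratio 0.186/0.22: pH = 2.959 + (-0.073)

pH = 2.89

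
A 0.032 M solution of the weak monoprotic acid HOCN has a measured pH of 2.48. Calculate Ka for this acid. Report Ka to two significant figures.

[H+] = 10^(-2.48) = 3.31 × 10^-3 M
At equilibrium [HA] = 0.032 − 3.31 × 10^-3 = 2.87 × 10^-2 M
Ka = [H+][A-]/[HA] = (3.31 × 10^-3)² / 2.87 × 10^-2 = 3.8 × 10^-4

Ka = 3.8 × 10^-4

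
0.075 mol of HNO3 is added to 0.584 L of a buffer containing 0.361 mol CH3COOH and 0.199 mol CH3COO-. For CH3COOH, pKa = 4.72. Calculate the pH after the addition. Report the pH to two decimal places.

pH = 4.17

After neutralization: n(CH3COOH) = 0.436 mol, n(CH3COO-) = 0.124 mol.
pH = pKa + log([A⁻]/[HA]) = 4.72 + log(0.124/0.436) = 4.72 -0.546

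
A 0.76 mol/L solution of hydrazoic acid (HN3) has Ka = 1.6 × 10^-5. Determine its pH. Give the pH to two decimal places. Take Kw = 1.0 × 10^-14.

HN3 ⇌ N3- + H+
From the ICE table, Ka = x²/(0.76 − x) = 1.6 × 10^-5.
Since Ka ≪ C₀, x ≈ √(Ka·C₀) = 3.49 × 10^-3 M.
pH = −log(3.49 × 10^-3) = 2.46

pH = 2.46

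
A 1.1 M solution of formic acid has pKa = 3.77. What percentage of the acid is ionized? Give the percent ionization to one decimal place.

1.2%

HCOOH ⇌ HCOO- + H+; let x = [H+] at equilibrium.
Ka = 10^(−3.77) = 1.70 × 10^-4
x ≈ √(Ka·C₀) = √(1.70 × 10^-4 × 1.1) = 1.37 × 10^-2 M
Fraction ionized = 1.37 × 10^-2 / 1.1 = 0.0125 → 1.2%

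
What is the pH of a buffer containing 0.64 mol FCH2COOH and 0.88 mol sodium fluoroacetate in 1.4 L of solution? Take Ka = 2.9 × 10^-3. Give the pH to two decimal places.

pKa = −log(2.9 × 10^-3) = 2.538
Using pH = pKa + log([base]/[acid]) with [base]/[acid] = 0.88/0.64:
pH = 2.538 + (+0.138) = 2.68

pH = 2.68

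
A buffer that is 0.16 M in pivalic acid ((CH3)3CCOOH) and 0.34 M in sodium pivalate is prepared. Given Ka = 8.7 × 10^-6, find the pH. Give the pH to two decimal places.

pKa = −log(8.7 × 10^-6) = 5.060
Henderson–Hasselbalch: pH = pKa + log([(CH3)3CCOO-]/[(CH3)3CCOOH]) = 5.060 + log(0.34/0.16)
pH = 5.060 + (+0.327) = 5.39

pH = 5.39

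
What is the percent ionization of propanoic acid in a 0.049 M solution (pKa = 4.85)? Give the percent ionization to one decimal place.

1.7%

CH3CH2COOH ⇌ CH3CH2COO- + H+; let x = [H+] at equilibrium.
Ka = 10^(−4.85) = 1.41 × 10^-5
x ≈ √(Ka·C₀) = √(1.41 × 10^-5 × 0.049) = 8.31 × 10^-4 M
Fraction ionized = 8.31 × 10^-4 / 0.049 = 0.0170 → 1.7%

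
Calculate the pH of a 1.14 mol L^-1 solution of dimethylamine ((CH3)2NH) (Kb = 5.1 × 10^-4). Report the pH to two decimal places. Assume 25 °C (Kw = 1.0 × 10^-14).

(CH3)2NH + H2O ⇌ (CH3)2NH2+ + OH-
Let x = [OH-] at equilibrium. Kb = x²/(1.14 − x).
Assume x ≪ 1.14: x ≈ √(5.1 × 10^-4 × 1.14) = 2.41 × 10^-2 M
pOH = −log(2.41 × 10^-2) = 1.62; pH = 14.00 − 1.62 = 12.38

pH = 12.38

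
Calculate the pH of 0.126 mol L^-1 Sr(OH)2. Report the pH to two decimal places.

Sr(OH)2 is a strong base (each formula unit releases 2 OH-); [OH-] = 0.252 M.
pOH = -log(0.252) = 0.60
pH = 14.00 - 0.60 = 13.40

pH = 13.40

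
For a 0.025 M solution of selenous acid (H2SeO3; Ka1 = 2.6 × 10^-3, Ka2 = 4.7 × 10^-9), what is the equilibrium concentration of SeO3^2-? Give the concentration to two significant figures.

First ionization gives [H+] ≈ [HSeO3-] = 6.87 × 10^-3 M.
Second step: Ka2 = [H+][SeO3^2-]/[HSeO3-] ≈ [SeO3^2-] (since [H+] ≈ [HSeO3-]).
So [SeO3^2-] ≈ Ka2.

4.7 × 10^-9 M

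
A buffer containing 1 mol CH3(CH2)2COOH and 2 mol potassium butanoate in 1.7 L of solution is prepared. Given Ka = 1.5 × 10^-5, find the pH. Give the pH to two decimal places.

pH = 5.12

pKa = −log(1.5 × 10^-5) = 4.824
pH = pKa + log([A⁻]/[HA]) = 4.824 + log(2/1)
pH = 4.824 + (+0.301) = 5.12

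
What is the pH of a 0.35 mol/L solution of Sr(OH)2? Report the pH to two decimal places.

pH = 13.85

Sr(OH)2 is a strong base (each formula unit releases 2 OH-); [OH-] = 0.7 M.
pOH = -log(0.7) = 0.15
pH = 14.00 - 0.15 = 13.85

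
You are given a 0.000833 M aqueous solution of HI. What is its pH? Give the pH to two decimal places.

pH = 3.08

HI is a strong acid and dissociates completely, so [H+] = 0.000833 M.
pH = -log(0.000833) = 3.08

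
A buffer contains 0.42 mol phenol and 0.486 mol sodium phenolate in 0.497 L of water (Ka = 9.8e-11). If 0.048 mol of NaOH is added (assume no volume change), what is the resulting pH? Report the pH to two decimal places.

pH = 10.17

After neutralization: n(C6H5OH) = 0.372 mol, n(C6H5O-) = 0.534 mol.
pKa = −log(9.8 × 10^-11) = 10.009
pH = pKa + log([A⁻]/[HA]) = 10.009 + log(0.534/0.372) = 10.009 +0.157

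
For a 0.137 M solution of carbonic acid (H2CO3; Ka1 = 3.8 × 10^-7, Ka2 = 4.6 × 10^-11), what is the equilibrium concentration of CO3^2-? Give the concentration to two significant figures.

4.6 × 10^-11 M

First ionization gives [H+] ≈ [HCO3-] = 2.28 × 10^-4 M.
Second step: Ka2 = [H+][CO3^2-]/[HCO3-] ≈ [CO3^2-] (since [H+] ≈ [HCO3-]).
So [CO3^2-] ≈ Ka2.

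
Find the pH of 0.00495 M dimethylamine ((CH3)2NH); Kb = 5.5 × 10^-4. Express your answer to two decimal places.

pH = 11.15

(CH3)2NH + H2O ⇌ (CH3)2NH2+ + OH-
Let x = [OH-] at equilibrium. Kb = x²/(0.00495 − x).
The 5% rule fails; solving x² + Kb·x − Kb·C₀ = 0 exactly:
x = [−0.00055 + √(0.00055² + 1.09e-05)]/2 = 1.40 × 10^-3 M
pOH = 2.85, so pH = 14.00 − pOH = 11.15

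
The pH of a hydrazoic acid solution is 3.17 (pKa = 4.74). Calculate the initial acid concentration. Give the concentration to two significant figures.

[H+] = 10^(-3.17) = 6.76 × 10^-4 M = x
Ka = 10^(−4.74) = 1.82 × 10^-5
Ka = x²/(C₀ − x) ⇒ C₀ = x + x²/Ka
C₀ = 6.76 × 10^-4 + (6.76 × 10^-4)²/(1.82 × 10^-5) = 2.58 × 10^-2 M

C₀ = 2.6 × 10^-2 M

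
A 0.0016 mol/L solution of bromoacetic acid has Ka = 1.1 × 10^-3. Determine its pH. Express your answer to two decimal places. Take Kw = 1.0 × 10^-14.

pH = 3.05

BrCH2COOH ⇌ BrCH2COO- + H+
From the ICE table, Ka = x²/(0.0016 − x) = 1.1 × 10^-3.
Here C₀/Ka ≈ 1.45, so the small-x approximation fails. Use the quadratic:
x = [−0.0011 + √(0.0011² + 7.04e-06)]/2 = 8.86 × 10^-4 M
pH = −log[H+] = −log(8.86 × 10^-4) = 3.05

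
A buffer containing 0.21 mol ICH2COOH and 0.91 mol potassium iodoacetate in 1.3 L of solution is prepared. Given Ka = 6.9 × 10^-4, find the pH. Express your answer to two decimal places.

pH = 3.80

pKa = −log(6.9 × 10^-4) = 3.161
Henderson–Hasselbalch: pH = pKa + log([ICH2COO-]/[ICH2COOH]) = 3.161 + log(0.91/0.21)
pH = 3.161 + (+0.637) = 3.80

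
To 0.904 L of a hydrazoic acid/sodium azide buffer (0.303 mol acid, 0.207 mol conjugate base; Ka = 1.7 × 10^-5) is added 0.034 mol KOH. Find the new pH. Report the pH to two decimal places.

OH- converts HN3 to N3-: HN3 → 0.269 mol, N3- → 0.241 mol.
pKa = −log(1.7 × 10^-5) = 4.770
pH = pKa + log([A⁻]/[HA]) = 4.770 + log(0.241/0.269) = 4.770 -0.048

pH = 4.72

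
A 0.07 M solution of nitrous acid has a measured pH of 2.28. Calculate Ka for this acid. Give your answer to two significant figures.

[H+] = 10^(-2.28) = 5.25 × 10^-3 M
At equilibrium [HA] = 0.07 − 5.25 × 10^-3 = 6.48 × 10^-2 M
Ka = [H+][A-]/[HA] = (5.25 × 10^-3)² / 6.48 × 10^-2 = 4.3 × 10^-4

Ka = 4.3 × 10^-4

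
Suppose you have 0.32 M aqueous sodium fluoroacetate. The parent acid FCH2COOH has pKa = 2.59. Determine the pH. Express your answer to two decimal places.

pH = 8.05

FCH2COO- is the conjugate base of the weak acid FCH2COOH.
Ka = 10^(−2.59) = 2.57 × 10^-3
Kb = Kw/Ka = 1.0×10^-14 / 2.57 × 10^-3 = 3.89 × 10^-12
Kb = x²/(0.32 − x) = 3.89 × 10^-12
Assume x ≪ 0.32: x ≈ √(3.89 × 10^-12 × 0.32) = 1.12 × 10^-6 M
Check: 0.00035% ionized — well under 5%, approximation valid.
pOH = −log(1.12 × 10^-6) = 5.95; pH = 14.00 − 5.95 = 8.05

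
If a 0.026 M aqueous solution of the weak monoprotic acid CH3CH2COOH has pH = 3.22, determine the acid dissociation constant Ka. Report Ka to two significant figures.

[H+] = 10^(-3.22) = 6.03 × 10^-4 M
At equilibrium [HA] = 0.026 − 6.03 × 10^-4 = 2.54 × 10^-2 M
Ka = [H+][A-]/[HA] = (6.03 × 10^-4)² / 2.54 × 10^-2 = 1.4 × 10^-5

Ka = 1.4 × 10^-5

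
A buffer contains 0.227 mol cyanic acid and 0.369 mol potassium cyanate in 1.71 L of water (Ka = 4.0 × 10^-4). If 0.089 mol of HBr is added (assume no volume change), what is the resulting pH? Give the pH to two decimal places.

Added H+ converts OCN- to HOCN: HOCN → 0.316 mol, OCN- → 0.28 mol.
pKa = −log(4.0 × 10^-4) = 3.398
pH = pKa + log([A⁻]/[HA]) = 3.398 + log(0.28/0.316) = 3.398 -0.053

pH = 3.35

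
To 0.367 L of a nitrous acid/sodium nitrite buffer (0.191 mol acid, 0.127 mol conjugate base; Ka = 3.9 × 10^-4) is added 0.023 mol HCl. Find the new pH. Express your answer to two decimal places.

After neutralization: n(HNO2) = 0.214 mol, n(NO2-) = 0.104 mol.
pKa = −log(3.9 × 10^-4) = 3.409
pH = pKa + log(n_NO2-/n_HNO2) = 3.409 + log(0.104/0.214) = 3.409 + (-0.313)

pH = 3.10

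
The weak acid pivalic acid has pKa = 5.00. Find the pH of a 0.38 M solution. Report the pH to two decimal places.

pH = 2.71

(CH3)3CCOOH ⇌ (CH3)3CCOO- + H+
Ka = 10^(−5.00) = 1.00 × 10^-5
From the ICE table, Ka = [H+]²/(0.38 − [H+]) = 1.00 × 10^-5.
Assume [H+] ≪ 0.38: [H+] ≈ √(1.00 × 10^-5 × 0.38) = 1.95 × 10^-3 M
([H+]/C₀ = 0.51% < 5%, so the approximation holds.)
pH = −log(1.95 × 10^-3) = 2.71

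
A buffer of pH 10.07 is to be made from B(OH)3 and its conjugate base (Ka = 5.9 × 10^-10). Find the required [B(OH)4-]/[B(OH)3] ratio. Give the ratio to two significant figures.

ratio = 6.9

pKa = -log(5.9 × 10^-10) = 9.229
pH = pKa + log(r) ⇒ log(r) = 10.07 − 9.229 = +0.841
r = [B(OH)4-]/[B(OH)3] = 10^(+0.841) = 6.93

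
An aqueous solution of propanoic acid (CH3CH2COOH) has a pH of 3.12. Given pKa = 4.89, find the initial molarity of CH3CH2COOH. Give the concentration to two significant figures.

[H+] = 10^(-3.12) = 7.59 × 10^-4 M = x
Ka = 10^(−4.89) = 1.29 × 10^-5
Ka = x²/(C₀ − x) ⇒ C₀ = x + x²/Ka
C₀ = 7.59 × 10^-4 + (7.59 × 10^-4)²/(1.29 × 10^-5) = 4.54 × 10^-2 M

C₀ = 4.5 × 10^-2 M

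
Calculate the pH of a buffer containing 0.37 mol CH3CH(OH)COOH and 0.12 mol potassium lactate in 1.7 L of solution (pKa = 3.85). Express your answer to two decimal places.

Using pH = pKa + log([base]/[acid]) with [base]/[acid] = 0.12/0.37:
pH = 3.85 + (-0.489) = 3.36

pH = 3.36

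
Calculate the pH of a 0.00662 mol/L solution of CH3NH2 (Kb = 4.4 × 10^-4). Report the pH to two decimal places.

pH = 11.18

CH3NH2 + H2O ⇌ CH3NH3+ + OH-
From the ICE table, Kb = x²/(0.00662 − x) = 4.4 × 10^-4.
Here C₀/Kb ≈ 15, so the small-x approximation fails. Use the quadratic:
x = [−0.00044 + √(0.00044² + 1.17e-05)]/2 = 1.50 × 10^-3 M
pOH = −log(1.50 × 10^-3) = 2.82; pH = 14.00 − 2.82 = 11.18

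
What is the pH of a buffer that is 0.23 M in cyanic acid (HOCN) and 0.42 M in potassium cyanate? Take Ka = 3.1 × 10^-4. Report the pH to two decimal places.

pKa = −log(3.1 × 10^-4) = 3.509
Henderson–Hasselbalch: pH = pKa + log([OCN-]/[HOCN]) = 3.509 + log(0.42/0.23)
pH = 3.509 + (+0.262) = 3.77

pH = 3.77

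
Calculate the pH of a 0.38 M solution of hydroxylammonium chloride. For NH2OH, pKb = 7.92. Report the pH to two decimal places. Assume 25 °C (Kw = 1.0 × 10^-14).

NH3OH+ is the conjugate acid of the weak base NH2OH.
Kb = 10^(−7.92) = 1.20 × 10^-8
Ka = Kw/Kb = 1.0×10^-14 / 1.20 × 10^-8 = 8.33 × 10^-7
Let x = [H+] at equilibrium. Ka = x²/(0.38 − x).
Neglecting x in the denominator: x = √(8.33 × 10^-7 × 0.38) = 5.63 × 10^-4 M
(x/C₀ = 0.15% < 5%, so the approximation holds.)
pH = −log[H+] = −log(5.63 × 10^-4) = 3.25

pH = 3.25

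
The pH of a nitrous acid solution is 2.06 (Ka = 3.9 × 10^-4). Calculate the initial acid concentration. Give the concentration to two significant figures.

[H+] = 10^(-2.06) = 8.71 × 10^-3 M = x
Ka = x²/(C₀ − x) ⇒ C₀ = x + x²/Ka
C₀ = 8.71 × 10^-3 + (8.71 × 10^-3)²/(3.9 × 10^-4) = 2.03 × 10^-1 M

C₀ = 2.0 × 10^-1 M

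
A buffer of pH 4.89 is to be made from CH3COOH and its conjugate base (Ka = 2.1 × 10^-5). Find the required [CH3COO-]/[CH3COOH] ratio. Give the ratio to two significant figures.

ratio = 1.6

pKa = -log(2.1 × 10^-5) = 4.678
pH = pKa + log(r) ⇒ log(r) = 4.89 − 4.678 = +0.212
r = [CH3COO-]/[CH3COOH] = 10^(+0.212) = 1.63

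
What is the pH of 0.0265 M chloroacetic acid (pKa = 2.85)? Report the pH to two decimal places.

ClCH2COOH ⇌ ClCH2COO- + H+
Ka = 10^(−2.85) = 1.41 × 10^-3
Ka = [H+]²/(0.0265 − [H+]) = 1.41 × 10^-3
The 5% rule fails; solving [H+]² + Ka·[H+] − Ka·C₀ = 0 exactly:
[H+] = (−Ka + √(Ka² + 4·Ka·C₀))/2 = 5.45 × 10^-3 M
pH = −log(5.45 × 10^-3) = 2.26

pH = 2.26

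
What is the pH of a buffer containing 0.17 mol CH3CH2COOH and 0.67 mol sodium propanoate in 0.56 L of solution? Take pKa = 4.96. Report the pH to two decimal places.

Using pH = pKa + log([base]/[acid]) with [base]/[acid] = 0.67/0.17:
pH = 4.96 + (+0.596) = 5.56

pH = 5.56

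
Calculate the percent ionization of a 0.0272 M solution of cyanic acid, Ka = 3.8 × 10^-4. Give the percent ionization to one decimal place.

11.1%

HOCN ⇌ OCN- + H+; let x = [H+] at equilibrium.
Ka = x²/(C₀ − x); solving the quadratic gives x = 3.03 × 10^-3 M.
% ionization = x/C₀ × 100% = 3.03 × 10^-3/0.0272 × 100% = 11.1%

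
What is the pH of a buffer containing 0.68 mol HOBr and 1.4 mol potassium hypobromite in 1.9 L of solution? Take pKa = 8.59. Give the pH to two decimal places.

pH = 8.90

Using pH = pKa + log([base]/[acid]) with [base]/[acid] = 1.4/0.68:
pH = 8.59 + (+0.314) = 8.90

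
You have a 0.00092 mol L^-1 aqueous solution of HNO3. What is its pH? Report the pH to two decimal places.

pH = 3.04

HNO3 is a strong acid and dissociates completely, so [H+] = 0.00092 M.
pH = -log(0.00092) = 3.04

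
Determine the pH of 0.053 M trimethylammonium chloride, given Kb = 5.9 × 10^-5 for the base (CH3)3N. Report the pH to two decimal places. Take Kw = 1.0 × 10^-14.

(CH3)3NH+ is the conjugate acid of the weak base (CH3)3N.
Ka = Kw/Kb = 1.0×10^-14 / 5.9 × 10^-5 = 1.69 × 10^-10
From the ICE table, Ka = [H+]²/(0.053 − [H+]) = 1.69 × 10^-10.
Neglecting [H+] in the denominator: [H+] = √(1.69 × 10^-10 × 0.053) = 2.99 × 10^-6 M
pH = −log[H+] = −log(2.99 × 10^-6) = 5.52

pH = 5.52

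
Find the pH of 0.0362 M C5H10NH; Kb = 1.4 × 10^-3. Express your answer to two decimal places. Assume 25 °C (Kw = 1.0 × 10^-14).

pH = 11.81

C5H10NH + H2O ⇌ C5H10NH2+ + OH-
Kb = [OH-]²/(0.0362 − [OH-]) = 1.4 × 10^-3
[OH-] is not negligible relative to C₀; solve [OH-]² + 0.0014·[OH-] − 5.07e-05 = 0.
[OH-] = (−Kb + √(Kb² + 4·Kb·C₀))/2 = 6.45 × 10^-3 M
pOH = 2.19, so pH = 14.00 − pOH = 11.81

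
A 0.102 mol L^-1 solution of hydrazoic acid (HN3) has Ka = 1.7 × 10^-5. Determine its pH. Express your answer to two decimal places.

HN3 ⇌ N3- + H+
Ka = x²/(0.102 − x) = 1.7 × 10^-5
Assume x ≪ 0.102: x ≈ √(1.7 × 10^-5 × 0.102) = 1.32 × 10^-3 M
(x/C₀ = 1.3% < 5%, so the approximation holds.)
pH = −log[H+] = −log(1.32 × 10^-3) = 2.88

pH = 2.88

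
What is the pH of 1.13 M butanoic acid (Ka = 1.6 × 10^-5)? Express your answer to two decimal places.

CH3(CH2)2COOH ⇌ CH3(CH2)2COO- + H+
Let x = [H+] at equilibrium. Ka = x²/(1.13 − x).
Neglecting x in the denominator: x = √(1.6 × 10^-5 × 1.13) = 4.25 × 10^-3 M
(x/C₀ = 0.38% < 5%, so the approximation holds.)
pH = −log(4.25 × 10^-3) = 2.37

pH = 2.37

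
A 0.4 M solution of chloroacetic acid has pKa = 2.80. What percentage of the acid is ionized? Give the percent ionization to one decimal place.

ClCH2COOH ⇌ ClCH2COO- + H+; let x = [H+] at equilibrium.
Ka = 10^(−2.80) = 1.58 × 10^-3
Solve x² + 0.00158x − 0.000632 = 0 → x = 2.44 × 10^-2 M
Fraction ionized = 2.44 × 10^-2 / 0.4 = 0.0610 → 6.1%

6.1%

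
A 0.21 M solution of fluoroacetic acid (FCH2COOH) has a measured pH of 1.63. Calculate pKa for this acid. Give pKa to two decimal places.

[H+] = 10^(-1.63) = 2.34 × 10^-2 M
At equilibrium [HA] = 0.21 − 2.34 × 10^-2 = 1.87 × 10^-1 M
Ka = [H+][A-]/[HA] = (2.34 × 10^-2)² / 1.87 × 10^-1 = 2.93 × 10^-3
pKa = -log(2.93 × 10^-3) = 2.53

pKa = 2.53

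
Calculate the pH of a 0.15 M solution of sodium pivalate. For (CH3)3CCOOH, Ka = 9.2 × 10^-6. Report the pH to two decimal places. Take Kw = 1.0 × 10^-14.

pH = 9.11

(CH3)3CCOO- is the conjugate base of the weak acid (CH3)3CCOOH.
Kb = Kw/Ka = 1.0×10^-14 / 9.2 × 10^-6 = 1.09 × 10^-9
Kb = [OH-]²/(0.15 − [OH-]) = 1.09 × 10^-9
Since Kb ≪ C₀, [OH-] ≈ √(Kb·C₀) = 1.28 × 10^-5 M.
([OH-]/C₀ = 0.0085% < 5%, so the approximation holds.)
pOH = 4.89, so pH = 14.00 − pOH = 9.11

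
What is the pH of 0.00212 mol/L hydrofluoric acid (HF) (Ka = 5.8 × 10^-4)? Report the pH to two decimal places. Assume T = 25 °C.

HF ⇌ F- + H+
From the ICE table, Ka = x²/(0.00212 − x) = 5.8 × 10^-4.
x is not negligible relative to C₀; solve x² + 0.00058·x − 1.23e-06 = 0.
x = (−Ka + √(Ka² + 4·Ka·C₀))/2 = 8.56 × 10^-4 M
pH = −log(8.56 × 10^-4) = 3.07

pH = 3.07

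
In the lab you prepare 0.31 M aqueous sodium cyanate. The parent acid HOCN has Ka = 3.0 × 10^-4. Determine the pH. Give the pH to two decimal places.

pH = 8.51

OCN- is the conjugate base of the weak acid HOCN.
Kb = Kw/Ka = 1.0×10^-14 / 3.0 × 10^-4 = 3.33 × 10^-11
Kb = [OH-]²/(0.31 − [OH-]) = 3.33 × 10^-11
Neglecting [OH-] in the denominator: [OH-] = √(3.33 × 10^-11 × 0.31) = 3.21 × 10^-6 M
([OH-]/C₀ = 0.001% < 5%, so the approximation holds.)
pOH = −log(3.21 × 10^-6) = 5.49; pH = 14.00 − 5.49 = 8.51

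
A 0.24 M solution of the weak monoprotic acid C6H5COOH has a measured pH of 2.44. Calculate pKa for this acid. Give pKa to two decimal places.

[H+] = 10^(-2.44) = 3.63 × 10^-3 M
At equilibrium [HA] = 0.24 − 3.63 × 10^-3 = 2.36 × 10^-1 M
Ka = [H+][A-]/[HA] = (3.63 × 10^-3)² / 2.36 × 10^-1 = 5.58 × 10^-5
pKa = -log(5.58 × 10^-5) = 4.25

pKa = 4.25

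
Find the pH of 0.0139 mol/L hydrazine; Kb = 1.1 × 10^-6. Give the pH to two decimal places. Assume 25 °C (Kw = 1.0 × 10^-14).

N2H4 + H2O ⇌ N2H5+ + OH-
Kb = [OH-]²/(0.0139 − [OH-]) = 1.1 × 10^-6
Since Kb ≪ C₀, [OH-] ≈ √(Kb·C₀) = 1.24 × 10^-4 M.
pOH = −log(1.24 × 10^-4) = 3.91; pH = 14.00 − 3.91 = 10.09

pH = 10.09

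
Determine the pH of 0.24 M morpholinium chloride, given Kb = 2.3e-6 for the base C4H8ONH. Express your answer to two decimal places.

pH = 4.49

C4H8ONH2+ is the conjugate acid of the weak base C4H8ONH.
Ka = Kw/Kb = 1.0×10^-14 / 2.3 × 10^-6 = 4.35 × 10^-9
Ka = x²/(0.24 − x) = 4.35 × 10^-9
Since Ka ≪ C₀, x ≈ √(Ka·C₀) = 3.23 × 10^-5 M.
Check: 0.013% ionized — well under 5%, approximation valid.
pH = −log[H+] = −log(3.23 × 10^-5) = 4.49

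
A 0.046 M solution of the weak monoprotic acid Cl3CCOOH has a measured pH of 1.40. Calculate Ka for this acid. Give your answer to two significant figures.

[H+] = 10^(-1.40) = 3.98 × 10^-2 M
At equilibrium [HA] = 0.046 − 3.98 × 10^-2 = 6.20 × 10^-3 M
Ka = [H+][A-]/[HA] = (3.98 × 10^-2)² / 6.20 × 10^-3 = 2.6 × 10^-1

Ka = 2.6 × 10^-1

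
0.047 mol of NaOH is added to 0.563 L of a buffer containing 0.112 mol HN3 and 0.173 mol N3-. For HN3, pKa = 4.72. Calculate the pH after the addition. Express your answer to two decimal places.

pH = 5.25

After neutralization: n(HN3) = 0.065 mol, n(N3-) = 0.22 mol.
pH = pKa + log([A⁻]/[HA]) = 4.72 + log(0.22/0.065) = 4.72 +0.530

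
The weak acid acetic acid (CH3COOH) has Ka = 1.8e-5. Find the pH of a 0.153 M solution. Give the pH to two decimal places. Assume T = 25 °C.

pH = 2.78

CH3COOH ⇌ CH3COO- + H+
Ka = x²/(0.153 − x) = 1.8 × 10^-5
Neglecting x in the denominator: x = √(1.8 × 10^-5 × 0.153) = 1.66 × 10^-3 M
Check: 1.1% ionized — well under 5%, approximation valid.
pH = −log(1.66 × 10^-3) = 2.78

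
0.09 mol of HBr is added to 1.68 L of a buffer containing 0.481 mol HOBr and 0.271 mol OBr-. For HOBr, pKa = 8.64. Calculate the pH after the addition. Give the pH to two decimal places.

Added H+ converts OBr- to HOBr: HOBr → 0.571 mol, OBr- → 0.181 mol.
Henderson–Hasselbalch with mole ratio 0.181/0.571: pH = 8.64 + (-0.499)

pH = 8.14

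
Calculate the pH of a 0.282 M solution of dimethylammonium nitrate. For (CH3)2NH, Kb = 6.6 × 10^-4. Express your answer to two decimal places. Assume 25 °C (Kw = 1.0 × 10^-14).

pH = 5.68

(CH3)2NH2+ is the conjugate acid of the weak base (CH3)2NH.
Ka = Kw/Kb = 1.0×10^-14 / 6.6 × 10^-4 = 1.52 × 10^-11
Ka = x²/(0.282 − x) = 1.52 × 10^-11
Assume x ≪ 0.282: x ≈ √(1.52 × 10^-11 × 0.282) = 2.07 × 10^-6 M
Check: 0.00073% ionized — well under 5%, approximation valid.
pH = −log(2.07 × 10^-6) = 5.68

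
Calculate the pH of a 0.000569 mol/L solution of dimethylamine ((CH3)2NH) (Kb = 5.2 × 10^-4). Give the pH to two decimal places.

(CH3)2NH + H2O ⇌ (CH3)2NH2+ + OH-
Kb = [OH-]²/(0.000569 − [OH-]) = 5.2 × 10^-4
The 5% rule fails; solving [OH-]² + Kb·[OH-] − Kb·C₀ = 0 exactly:
[OH-] = (−Kb + √(Kb² + 4·Kb·C₀))/2 = 3.43 × 10^-4 M
pOH = −log(3.43 × 10^-4) = 3.46; pH = 14.00 − 3.46 = 10.54

pH = 10.54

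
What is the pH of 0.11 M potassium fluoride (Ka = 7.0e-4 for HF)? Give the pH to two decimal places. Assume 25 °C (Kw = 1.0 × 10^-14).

F- is the conjugate base of the weak acid HF.
Kb = Kw/Ka = 1.0×10^-14 / 7.0 × 10^-4 = 1.43 × 10^-11
From the ICE table, Kb = x²/(0.11 − x) = 1.43 × 10^-11.
Since Kb ≪ C₀, x ≈ √(Kb·C₀) = 1.25 × 10^-6 M.
pOH = 5.90, so pH = 14.00 − pOH = 8.10

pH = 8.10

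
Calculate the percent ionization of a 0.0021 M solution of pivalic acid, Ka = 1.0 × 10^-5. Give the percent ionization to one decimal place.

(CH3)3CCOOH ⇌ (CH3)3CCOO- + H+; let x = [H+] at equilibrium.
Ka = x²/(C₀ − x); solving the quadratic gives x = 1.40 × 10^-4 M.
Fraction ionized = 1.40 × 10^-4 / 0.0021 = 0.0667 → 6.7%

6.7%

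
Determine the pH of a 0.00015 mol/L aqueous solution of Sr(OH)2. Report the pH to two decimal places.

Sr(OH)2 is a strong base (each formula unit releases 2 OH-); [OH-] = 0.0003 M.
pOH = -log(0.0003) = 3.52
pH = 14.00 - 3.52 = 10.48

pH = 10.48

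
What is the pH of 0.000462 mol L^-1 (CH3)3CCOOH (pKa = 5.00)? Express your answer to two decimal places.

pH = 4.20

(CH3)3CCOOH ⇌ (CH3)3CCOO- + H+
Ka = 10^(−5.00) = 1.00 × 10^-5
Ka = [H+]²/(0.000462 − [H+]) = 1.00 × 10^-5
[H+] is not negligible relative to C₀; solve [H+]² + 1e-05·[H+] − 4.62e-09 = 0.
[H+] = (−Ka + √(Ka² + 4·Ka·C₀))/2 = 6.32 × 10^-5 M
pH = −log(6.32 × 10^-5) = 4.20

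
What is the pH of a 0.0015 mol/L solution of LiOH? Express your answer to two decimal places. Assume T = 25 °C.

LiOH is a strong base; [OH-] = 0.0015 M.
pOH = -log(0.0015) = 2.82
pH = 14.00 - 2.82 = 11.18

pH = 11.18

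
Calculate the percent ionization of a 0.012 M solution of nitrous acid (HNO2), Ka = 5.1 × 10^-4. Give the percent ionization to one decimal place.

18.6%

HNO2 ⇌ NO2- + H+; let x = [H+] at equilibrium.
Ka = x²/(C₀ − x); solving the quadratic gives x = 2.23 × 10^-3 M.
% ionization = x/C₀ × 100% = 2.23 × 10^-3/0.012 × 100% = 18.6%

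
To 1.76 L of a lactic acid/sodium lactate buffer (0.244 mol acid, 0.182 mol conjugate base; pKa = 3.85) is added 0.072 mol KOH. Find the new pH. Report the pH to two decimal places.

OH- converts CH3CH(OH)COOH to CH3CH(OH)COO-: CH3CH(OH)COOH → 0.172 mol, CH3CH(OH)COO- → 0.254 mol.
Henderson–Hasselbalch with mole ratio 0.254/0.172: pH = 3.85 + (+0.169)

pH = 4.02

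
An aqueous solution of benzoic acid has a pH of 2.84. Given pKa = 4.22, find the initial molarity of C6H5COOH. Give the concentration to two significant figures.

C₀ = 3.6 × 10^-2 M

[H+] = 10^(-2.84) = 1.45 × 10^-3 M = x
Ka = 10^(−4.22) = 6.03 × 10^-5
Ka = x²/(C₀ − x) ⇒ C₀ = x + x²/Ka
C₀ = 1.45 × 10^-3 + (1.45 × 10^-3)²/(6.03 × 10^-5) = 3.63 × 10^-2 M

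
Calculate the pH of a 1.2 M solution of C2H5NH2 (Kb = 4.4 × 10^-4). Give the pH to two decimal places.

pH = 12.36

C2H5NH2 + H2O ⇌ C2H5NH3+ + OH-
From the ICE table, Kb = [OH-]²/(1.2 − [OH-]) = 4.4 × 10^-4.
Since Kb ≪ C₀, [OH-] ≈ √(Kb·C₀) = 2.30 × 10^-2 M.
Check: 1.9% ionized — well under 5%, approximation valid.
pOH = 1.64, so pH = 14.00 − pOH = 12.36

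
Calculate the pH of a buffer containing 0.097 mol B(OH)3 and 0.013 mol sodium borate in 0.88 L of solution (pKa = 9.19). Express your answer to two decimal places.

pH = 8.32

Henderson–Hasselbalch: pH = pKa + log([B(OH)4-]/[B(OH)3]) = 9.19 + log(0.013/0.097)
pH = 9.19 + (-0.873) = 8.32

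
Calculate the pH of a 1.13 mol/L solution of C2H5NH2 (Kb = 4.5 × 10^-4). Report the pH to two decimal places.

C2H5NH2 + H2O ⇌ C2H5NH3+ + OH-
From the ICE table, Kb = x²/(1.13 − x) = 4.5 × 10^-4.
Assume x ≪ 1.13: x ≈ √(4.5 × 10^-4 × 1.13) = 2.25 × 10^-2 M
Check: 2% ionized — well under 5%, approximation valid.
pOH = 1.65, so pH = 14.00 − pOH = 12.35

pH = 12.35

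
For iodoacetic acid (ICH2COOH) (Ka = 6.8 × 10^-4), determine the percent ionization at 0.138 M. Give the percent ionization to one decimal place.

ICH2COOH ⇌ ICH2COO- + H+; let x = [H+] at equilibrium.
Solve x² + 0.00068x − 9.38e-05 = 0 → x = 9.35 × 10^-3 M
% ionization = x/C₀ × 100% = 9.35 × 10^-3/0.138 × 100% = 6.8%

6.8%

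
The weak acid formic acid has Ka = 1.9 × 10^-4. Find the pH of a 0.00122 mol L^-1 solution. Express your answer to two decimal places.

pH = 3.40

HCOOH ⇌ HCOO- + H+
Let x = [H+] at equilibrium. Ka = x²/(0.00122 − x).
The 5% rule fails; solving x² + Ka·x − Ka·C₀ = 0 exactly:
x = (−Ka + √(Ka² + 4·Ka·C₀))/2 = 3.96 × 10^-4 M
pH = −log[H+] = −log(3.96 × 10^-4) = 3.40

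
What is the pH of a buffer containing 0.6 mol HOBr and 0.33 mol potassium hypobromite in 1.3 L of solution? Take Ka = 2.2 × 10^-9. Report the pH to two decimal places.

pKa = −log(2.2 × 10^-9) = 8.658
Using pH = pKa + log([base]/[acid]) with [base]/[acid] = 0.33/0.6:
pH = 8.658 + (-0.260) = 8.40

pH = 8.40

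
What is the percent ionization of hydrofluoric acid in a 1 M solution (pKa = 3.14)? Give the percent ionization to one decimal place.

2.7%

HF ⇌ F- + H+; let x = [H+] at equilibrium.
Ka = 10^(−3.14) = 7.24 × 10^-4
x ≈ √(Ka·C₀) = √(7.24 × 10^-4 × 1) = 2.69 × 10^-2 M
% ionization = x/C₀ × 100% = 2.69 × 10^-2/1 × 100% = 2.7%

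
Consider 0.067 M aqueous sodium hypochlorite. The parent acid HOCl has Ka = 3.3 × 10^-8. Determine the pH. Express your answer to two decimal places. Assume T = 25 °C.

pH = 10.15

OCl- is the conjugate base of the weak acid HOCl.
Kb = Kw/Ka = 1.0×10^-14 / 3.3 × 10^-8 = 3.03 × 10^-7
From the ICE table, Kb = [OH-]²/(0.067 − [OH-]) = 3.03 × 10^-7.
Assume [OH-] ≪ 0.067: [OH-] ≈ √(3.03 × 10^-7 × 0.067) = 1.42 × 10^-4 M
([OH-]/C₀ = 0.21% < 5%, so the approximation holds.)
pOH = −log(1.42 × 10^-4) = 3.85; pH = 14.00 − 3.85 = 10.15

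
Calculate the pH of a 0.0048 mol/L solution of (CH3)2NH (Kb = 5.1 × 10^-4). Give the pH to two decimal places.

(CH3)2NH + H2O ⇌ (CH3)2NH2+ + OH-
From the ICE table, Kb = [OH-]²/(0.0048 − [OH-]) = 5.1 × 10^-4.
[OH-] is not negligible relative to C₀; solve [OH-]² + 0.00051·[OH-] − 2.45e-06 = 0.
[OH-] = (−Kb + √(Kb² + 4·Kb·C₀))/2 = 1.33 × 10^-3 M
pOH = −log(1.33 × 10^-3) = 2.88; pH = 14.00 − 2.88 = 11.12

pH = 11.12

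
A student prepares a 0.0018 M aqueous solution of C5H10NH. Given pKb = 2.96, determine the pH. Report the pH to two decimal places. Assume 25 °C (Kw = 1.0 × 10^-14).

pH = 10.98

C5H10NH + H2O ⇌ C5H10NH2+ + OH-
Kb = 10^(−2.96) = 1.10 × 10^-3
From the ICE table, Kb = [OH-]²/(0.0018 − [OH-]) = 1.10 × 10^-3.
The 5% rule fails; solving [OH-]² + Kb·[OH-] − Kb·C₀ = 0 exactly:
[OH-] = (−Kb + √(Kb² + 4·Kb·C₀))/2 = 9.61 × 10^-4 M
pOH = 3.02, so pH = 14.00 − pOH = 10.98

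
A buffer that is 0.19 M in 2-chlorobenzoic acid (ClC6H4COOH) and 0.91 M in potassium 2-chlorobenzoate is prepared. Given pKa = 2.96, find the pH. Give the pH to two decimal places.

Henderson–Hasselbalch: pH = pKa + log([ClC6H4COO-]/[ClC6H4COOH]) = 2.96 + log(0.91/0.19)
pH = 2.96 + (+0.680) = 3.64

pH = 3.64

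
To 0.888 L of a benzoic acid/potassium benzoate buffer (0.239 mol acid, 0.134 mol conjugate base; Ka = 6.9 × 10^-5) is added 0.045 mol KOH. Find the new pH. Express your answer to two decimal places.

OH- converts C6H5COOH to C6H5COO-: C6H5COOH → 0.194 mol, C6H5COO- → 0.179 mol.
pKa = −log(6.9 × 10^-5) = 4.161
Henderson–Hasselbalch with mole ratio 0.179/0.194: pH = 4.161 + (-0.035)

pH = 4.13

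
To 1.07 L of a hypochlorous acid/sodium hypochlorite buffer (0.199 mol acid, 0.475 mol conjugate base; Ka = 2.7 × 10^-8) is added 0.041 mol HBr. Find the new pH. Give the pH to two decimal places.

After neutralization: n(HOCl) = 0.24 mol, n(OCl-) = 0.434 mol.
pKa = −log(2.7 × 10^-8) = 7.569
pH = pKa + log([A⁻]/[HA]) = 7.569 + log(0.434/0.24) = 7.569 +0.257

pH = 7.83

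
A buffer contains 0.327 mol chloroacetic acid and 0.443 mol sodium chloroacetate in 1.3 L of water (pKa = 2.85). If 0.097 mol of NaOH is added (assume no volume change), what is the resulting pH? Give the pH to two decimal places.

After neutralization: n(ClCH2COOH) = 0.23 mol, n(ClCH2COO-) = 0.54 mol.
pH = pKa + log([A⁻]/[HA]) = 2.85 + log(0.54/0.23) = 2.85 +0.371

pH = 3.22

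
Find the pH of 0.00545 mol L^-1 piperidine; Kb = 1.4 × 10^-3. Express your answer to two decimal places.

C5H10NH + H2O ⇌ C5H10NH2+ + OH-
Let x = [OH-] at equilibrium. Kb = x²/(0.00545 − x).
The 5% rule fails; solving x² + Kb·x − Kb·C₀ = 0 exactly:
x = (−Kb + √(Kb² + 4·Kb·C₀))/2 = 2.15 × 10^-3 M
pOH = −log(2.15 × 10^-3) = 2.67; pH = 14.00 − 2.67 = 11.33

pH = 11.33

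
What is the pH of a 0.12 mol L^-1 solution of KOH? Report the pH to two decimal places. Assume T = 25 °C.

pH = 13.08

KOH is a strong base; [OH-] = 0.12 M.
pOH = -log(0.12) = 0.92
pH = 14.00 - 0.92 = 13.08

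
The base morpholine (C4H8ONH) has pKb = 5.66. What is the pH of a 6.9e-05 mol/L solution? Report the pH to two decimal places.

C4H8ONH + H2O ⇌ C4H8ONH2+ + OH-
Kb = 10^(−5.66) = 2.19 × 10^-6
From the ICE table, Kb = [OH-]²/(6.9e-05 − [OH-]) = 2.19 × 10^-6.
Here C₀/Kb ≈ 31.5, so the small-[OH-] approximation fails. Use the quadratic:
[OH-] = (−Kb + √(Kb² + 4·Kb·C₀))/2 = 1.12 × 10^-5 M
pOH = −log(1.12 × 10^-5) = 4.95; pH = 14.00 − 4.95 = 9.05

pH = 9.05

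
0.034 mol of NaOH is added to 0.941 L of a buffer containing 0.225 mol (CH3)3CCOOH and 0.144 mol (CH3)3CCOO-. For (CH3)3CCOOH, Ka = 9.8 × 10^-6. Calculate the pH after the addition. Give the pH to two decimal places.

OH- converts (CH3)3CCOOH to (CH3)3CCOO-: (CH3)3CCOOH → 0.191 mol, (CH3)3CCOO- → 0.178 mol.
pKa = −log(9.8 × 10^-6) = 5.009
Henderson–Hasselbalch with mole ratio 0.178/0.191: pH = 5.009 + (-0.031)

pH = 4.98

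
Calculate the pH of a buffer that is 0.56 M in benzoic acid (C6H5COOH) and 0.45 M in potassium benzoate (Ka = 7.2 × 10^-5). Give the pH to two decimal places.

pKa = −log(7.2 × 10^-5) = 4.143
Using pH = pKa + log([base]/[acid]) with [base]/[acid] = 0.45/0.56:
pH = 4.143 + (-0.095) = 4.05

pH = 4.05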